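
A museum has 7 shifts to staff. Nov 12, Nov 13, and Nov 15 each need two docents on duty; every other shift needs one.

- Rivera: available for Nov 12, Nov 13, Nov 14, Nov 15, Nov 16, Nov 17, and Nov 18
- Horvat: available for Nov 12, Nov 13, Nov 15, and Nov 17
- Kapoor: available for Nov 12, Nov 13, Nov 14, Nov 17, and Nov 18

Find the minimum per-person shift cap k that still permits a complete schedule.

4

With 3 docents and 10 worker-slots to fill, someone must work at least ⌈10/3⌉ = 4 shifts, so k ≥ 4.
k = 4 works: Nov 12→Horvat+Kapoor, Nov 13→Horvat+Kapoor, Nov 14→Rivera, Nov 15→Rivera+Horvat, Nov 16→Rivera, Nov 17→Horvat, Nov 18→Rivera.
Loads: Rivera 4, Horvat 4, Kapoor 2 — all ≤ 4.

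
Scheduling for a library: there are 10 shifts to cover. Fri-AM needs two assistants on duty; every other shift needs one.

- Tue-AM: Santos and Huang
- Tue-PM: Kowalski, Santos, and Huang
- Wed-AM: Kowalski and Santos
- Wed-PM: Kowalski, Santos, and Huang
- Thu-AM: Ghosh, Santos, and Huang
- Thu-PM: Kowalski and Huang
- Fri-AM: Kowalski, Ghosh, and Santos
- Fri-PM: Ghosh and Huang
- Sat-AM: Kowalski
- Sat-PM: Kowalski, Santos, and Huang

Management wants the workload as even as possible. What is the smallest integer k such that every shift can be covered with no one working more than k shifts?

3

With 4 assistants and 11 worker-slots to fill, someone must work at least ⌈11/4⌉ = 3 shifts, so k ≥ 3.
k = 3 works: Tue-AM→Santos, Tue-PM→Santos, Wed-AM→Kowalski, Wed-PM→Huang, Thu-AM→Ghosh, Thu-PM→Kowalski, Fri-AM→Ghosh+Santos, Fri-PM→Ghosh, Sat-AM→Kowalski, Sat-PM→Huang.
Loads: Kowalski 3, Ghosh 3, Santos 3, Huang 2 — all ≤ 3.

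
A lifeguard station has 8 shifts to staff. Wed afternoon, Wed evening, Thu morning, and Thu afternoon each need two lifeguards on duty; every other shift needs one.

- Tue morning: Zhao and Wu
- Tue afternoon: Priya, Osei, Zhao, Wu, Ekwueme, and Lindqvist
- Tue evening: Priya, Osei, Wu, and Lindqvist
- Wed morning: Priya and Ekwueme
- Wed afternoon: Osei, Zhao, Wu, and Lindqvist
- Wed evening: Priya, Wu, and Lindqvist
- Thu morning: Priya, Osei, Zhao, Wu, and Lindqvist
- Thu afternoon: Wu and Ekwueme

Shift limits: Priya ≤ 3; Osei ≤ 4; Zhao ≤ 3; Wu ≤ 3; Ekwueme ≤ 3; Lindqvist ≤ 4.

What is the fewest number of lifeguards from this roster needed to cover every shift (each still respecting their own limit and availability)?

4

12 slots to fill and no one can take more than 4, so at least ⌈12/4⌉ = 3 lifeguards are needed.
Any 3 lifeguards together have capacity at most 4+4+3 = 11 < 12 slots, so 3 can never suffice.
Priya, Zhao, Wu, and Ekwueme alone can cover everything: Tue morning→Zhao, Tue afternoon→Ekwueme, Tue evening→Priya, Wed morning→Ekwueme, Wed afternoon→Zhao+Wu, Wed evening→Priya+Wu, Thu morning→Priya+Zhao, Thu afternoon→Wu+Ekwueme.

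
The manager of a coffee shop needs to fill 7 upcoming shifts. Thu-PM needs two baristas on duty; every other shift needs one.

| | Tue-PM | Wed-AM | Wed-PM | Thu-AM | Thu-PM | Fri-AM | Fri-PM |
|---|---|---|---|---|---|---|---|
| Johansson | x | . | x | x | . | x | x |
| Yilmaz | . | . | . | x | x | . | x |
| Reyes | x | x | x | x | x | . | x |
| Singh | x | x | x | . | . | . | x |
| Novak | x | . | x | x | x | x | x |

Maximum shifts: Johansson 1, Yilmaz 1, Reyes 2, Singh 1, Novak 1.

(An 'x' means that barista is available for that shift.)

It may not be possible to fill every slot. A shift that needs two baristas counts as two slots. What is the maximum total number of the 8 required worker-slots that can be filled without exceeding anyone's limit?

Total capacity across all baristas is 1+1+2+1+1 = 6, and 8 slots are needed, so at most 6 can be filled.
An assignment achieving 6: Tue-PM→Singh, Wed-AM→Reyes, Wed-PM→Novak, Thu-PM→Yilmaz+Reyes, Fri-AM→Johansson.
Loads: Johansson 1/1, Yilmaz 1/1, Reyes 2/2, Singh 1/1, Novak 1/1.

6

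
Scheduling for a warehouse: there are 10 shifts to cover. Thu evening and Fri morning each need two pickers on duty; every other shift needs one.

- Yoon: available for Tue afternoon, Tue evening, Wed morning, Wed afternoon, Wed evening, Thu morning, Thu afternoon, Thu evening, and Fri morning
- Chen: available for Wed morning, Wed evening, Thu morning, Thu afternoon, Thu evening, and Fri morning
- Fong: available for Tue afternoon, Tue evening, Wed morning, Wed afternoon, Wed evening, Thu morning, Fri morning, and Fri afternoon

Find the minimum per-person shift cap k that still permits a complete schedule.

With 3 pickers and 12 worker-slots to fill, someone must work at least ⌈12/3⌉ = 4 shifts, so k ≥ 4.
k = 4 works: Tue afternoon→Yoon, Tue evening→Yoon, Wed morning→Chen, Wed afternoon→Yoon, Wed evening→Fong, Thu morning→Fong, Thu afternoon→Chen, Thu evening→Yoon+Chen, Fri morning→Chen+Fong, Fri afternoon→Fong.
Loads: Yoon 4, Chen 4, Fong 4 — all ≤ 4.

4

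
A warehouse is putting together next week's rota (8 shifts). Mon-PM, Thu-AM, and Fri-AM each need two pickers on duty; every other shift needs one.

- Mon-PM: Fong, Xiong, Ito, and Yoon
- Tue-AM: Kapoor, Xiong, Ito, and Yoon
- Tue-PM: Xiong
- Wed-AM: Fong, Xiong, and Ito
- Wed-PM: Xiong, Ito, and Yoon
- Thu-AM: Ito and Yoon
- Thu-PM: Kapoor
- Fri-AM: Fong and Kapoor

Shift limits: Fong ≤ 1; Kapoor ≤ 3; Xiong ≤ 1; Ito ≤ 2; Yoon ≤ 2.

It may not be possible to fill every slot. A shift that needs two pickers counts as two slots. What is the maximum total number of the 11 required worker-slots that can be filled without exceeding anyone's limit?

9

Total capacity across all pickers is 1+3+1+2+2 = 9, and 11 slots are needed, so at most 9 can be filled.
An assignment achieving 9: Tue-AM→Kapoor, Tue-PM→Xiong, Wed-AM→Ito, Wed-PM→Yoon, Thu-AM→Ito+Yoon, Thu-PM→Kapoor, Fri-AM→Fong+Kapoor.
Loads: Fong 1/1, Kapoor 3/3, Xiong 1/1, Ito 2/2, Yoon 2/2.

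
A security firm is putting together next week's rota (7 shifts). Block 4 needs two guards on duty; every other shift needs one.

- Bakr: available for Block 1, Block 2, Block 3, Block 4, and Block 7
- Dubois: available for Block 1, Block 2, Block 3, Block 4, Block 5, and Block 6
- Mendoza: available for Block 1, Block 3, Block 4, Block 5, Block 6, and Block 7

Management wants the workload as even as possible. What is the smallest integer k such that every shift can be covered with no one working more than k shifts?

3

With 3 guards and 8 worker-slots to fill, someone must work at least ⌈8/3⌉ = 3 shifts, so k ≥ 3.
k = 3 works: Block 1→Bakr, Block 2→Bakr, Block 3→Mendoza, Block 4→Dubois+Mendoza, Block 5→Dubois, Block 6→Dubois, Block 7→Bakr.
Loads: Bakr 3, Dubois 3, Mendoza 2 — all ≤ 3.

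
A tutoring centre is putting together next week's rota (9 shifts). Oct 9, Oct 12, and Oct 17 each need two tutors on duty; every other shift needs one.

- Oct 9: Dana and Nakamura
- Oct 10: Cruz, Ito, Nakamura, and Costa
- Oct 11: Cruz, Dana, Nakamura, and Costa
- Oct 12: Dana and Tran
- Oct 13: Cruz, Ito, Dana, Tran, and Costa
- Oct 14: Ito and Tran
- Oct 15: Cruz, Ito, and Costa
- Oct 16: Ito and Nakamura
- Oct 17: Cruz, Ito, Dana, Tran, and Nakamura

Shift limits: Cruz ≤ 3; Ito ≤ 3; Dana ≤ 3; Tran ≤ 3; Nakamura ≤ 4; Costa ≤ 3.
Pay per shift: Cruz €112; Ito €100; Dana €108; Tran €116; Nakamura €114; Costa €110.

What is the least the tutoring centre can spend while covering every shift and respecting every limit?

Oct 9 can only be covered by Dana and Nakamura, so that assignment is forced.
Oct 12 can only be covered by Dana and Tran, so that assignment is forced.
Picking the cheapest available tutor for each shift independently would cost €1262, but that ignores the shift limits.
An optimal schedule: Oct 9→Dana+Nakamura, Oct 10→Costa, Oct 11→Costa, Oct 12→Dana+Tran, Oct 13→Costa, Oct 14→Ito, Oct 15→Ito, Oct 16→Ito, Oct 17→Dana+Cruz.
Total: 108 + 114 + 110 + 110 + 108 + 116 + 110 + 100 + 100 + 100 + 108 + 112 = €1296.

€1296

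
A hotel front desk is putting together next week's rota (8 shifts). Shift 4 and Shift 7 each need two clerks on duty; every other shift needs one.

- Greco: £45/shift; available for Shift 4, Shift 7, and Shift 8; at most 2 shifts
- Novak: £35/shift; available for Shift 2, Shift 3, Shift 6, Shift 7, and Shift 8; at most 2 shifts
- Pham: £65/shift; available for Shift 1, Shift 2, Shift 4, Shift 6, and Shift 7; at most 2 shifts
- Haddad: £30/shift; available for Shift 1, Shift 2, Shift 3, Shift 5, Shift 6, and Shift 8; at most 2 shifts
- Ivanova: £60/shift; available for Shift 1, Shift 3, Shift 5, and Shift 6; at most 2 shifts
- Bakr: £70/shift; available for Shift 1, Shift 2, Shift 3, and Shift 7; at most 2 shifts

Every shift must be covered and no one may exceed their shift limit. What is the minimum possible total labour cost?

£470

Shift 4 can only be covered by Greco and Pham, so that assignment is forced.
Picking the cheapest available clerk for each shift independently would cost £370, but that ignores the shift limits.
An optimal schedule: Shift 1→Ivanova, Shift 2→Novak, Shift 3→Novak, Shift 4→Greco+Pham, Shift 5→Haddad, Shift 6→Ivanova, Shift 7→Greco+Pham, Shift 8→Haddad.
Total: 60 + 35 + 35 + 45 + 65 + 30 + 60 + 45 + 65 + 30 = £470.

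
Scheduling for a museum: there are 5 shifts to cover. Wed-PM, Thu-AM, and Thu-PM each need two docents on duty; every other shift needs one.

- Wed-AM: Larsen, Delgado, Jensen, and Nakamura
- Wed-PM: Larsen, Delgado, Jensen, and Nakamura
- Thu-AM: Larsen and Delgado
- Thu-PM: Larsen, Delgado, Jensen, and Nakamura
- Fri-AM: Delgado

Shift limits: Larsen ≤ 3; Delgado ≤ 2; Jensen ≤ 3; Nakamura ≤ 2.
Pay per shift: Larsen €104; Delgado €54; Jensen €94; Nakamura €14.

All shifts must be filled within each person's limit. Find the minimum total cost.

€522

Thu-AM can only be covered by Larsen and Delgado, so that assignment is forced.
Fri-AM can only be covered by Delgado, so that assignment is forced.
Picking the cheapest available docent for each shift independently would cost €362, but that ignores the shift limits.
An optimal schedule: Wed-AM→Jensen, Wed-PM→Nakamura+Jensen, Thu-AM→Delgado+Larsen, Thu-PM→Nakamura+Jensen, Fri-AM→Delgado.
Total: 94 + 14 + 94 + 54 + 104 + 14 + 94 + 54 = €522.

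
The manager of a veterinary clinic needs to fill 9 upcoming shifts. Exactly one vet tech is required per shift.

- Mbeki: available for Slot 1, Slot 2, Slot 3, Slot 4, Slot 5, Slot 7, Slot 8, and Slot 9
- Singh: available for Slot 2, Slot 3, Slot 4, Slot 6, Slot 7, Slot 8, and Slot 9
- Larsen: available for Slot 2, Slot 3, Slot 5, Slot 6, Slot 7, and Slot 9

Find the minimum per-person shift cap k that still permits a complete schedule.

3

With 3 vet techs and 9 worker-slots to fill, someone must work at least ⌈9/3⌉ = 3 shifts, so k ≥ 3.
k = 3 works: Slot 1→Mbeki, Slot 2→Singh, Slot 3→Larsen, Slot 4→Mbeki, Slot 5→Mbeki, Slot 6→Singh, Slot 7→Larsen, Slot 8→Singh, Slot 9→Larsen.
Loads: Mbeki 3, Singh 3, Larsen 3 — all ≤ 3.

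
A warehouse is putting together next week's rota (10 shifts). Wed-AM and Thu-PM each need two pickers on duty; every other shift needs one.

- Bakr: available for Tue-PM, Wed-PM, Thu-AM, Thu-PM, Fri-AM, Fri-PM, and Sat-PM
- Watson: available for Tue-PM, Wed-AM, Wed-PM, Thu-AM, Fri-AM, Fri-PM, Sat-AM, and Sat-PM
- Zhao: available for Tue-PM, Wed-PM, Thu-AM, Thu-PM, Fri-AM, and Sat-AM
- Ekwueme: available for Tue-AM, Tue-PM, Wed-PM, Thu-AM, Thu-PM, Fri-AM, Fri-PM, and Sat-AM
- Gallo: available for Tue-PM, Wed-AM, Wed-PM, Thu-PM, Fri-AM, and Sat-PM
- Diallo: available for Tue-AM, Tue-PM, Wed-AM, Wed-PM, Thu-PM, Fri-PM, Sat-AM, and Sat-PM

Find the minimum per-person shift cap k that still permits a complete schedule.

With 6 pickers and 12 worker-slots to fill, someone must work at least ⌈12/6⌉ = 2 shifts, so k ≥ 2.
k = 2 works: Tue-AM→Ekwueme, Tue-PM→Zhao, Wed-AM→Watson+Gallo, Wed-PM→Diallo, Thu-AM→Bakr, Thu-PM→Ekwueme+Diallo, Fri-AM→Zhao, Fri-PM→Bakr, Sat-AM→Watson, Sat-PM→Gallo.
Loads: Bakr 2, Watson 2, Zhao 2, Ekwueme 2, Gallo 2, Diallo 2 — all ≤ 2.

2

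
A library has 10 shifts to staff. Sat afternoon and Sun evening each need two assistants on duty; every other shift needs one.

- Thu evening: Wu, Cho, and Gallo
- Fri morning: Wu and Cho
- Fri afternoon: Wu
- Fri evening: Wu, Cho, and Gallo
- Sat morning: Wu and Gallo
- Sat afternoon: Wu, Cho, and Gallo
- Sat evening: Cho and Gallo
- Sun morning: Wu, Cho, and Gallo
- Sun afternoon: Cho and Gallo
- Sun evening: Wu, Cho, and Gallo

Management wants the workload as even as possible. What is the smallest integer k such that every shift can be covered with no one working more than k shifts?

4

With 3 assistants and 12 worker-slots to fill, someone must work at least ⌈12/3⌉ = 4 shifts, so k ≥ 4.
k = 4 works: Thu evening→Wu, Fri morning→Wu, Fri afternoon→Wu, Fri evening→Gallo, Sat morning→Wu, Sat afternoon→Cho+Gallo, Sat evening→Cho, Sun morning→Gallo, Sun afternoon→Cho, Sun evening→Cho+Gallo.
Loads: Wu 4, Cho 4, Gallo 4 — all ≤ 4.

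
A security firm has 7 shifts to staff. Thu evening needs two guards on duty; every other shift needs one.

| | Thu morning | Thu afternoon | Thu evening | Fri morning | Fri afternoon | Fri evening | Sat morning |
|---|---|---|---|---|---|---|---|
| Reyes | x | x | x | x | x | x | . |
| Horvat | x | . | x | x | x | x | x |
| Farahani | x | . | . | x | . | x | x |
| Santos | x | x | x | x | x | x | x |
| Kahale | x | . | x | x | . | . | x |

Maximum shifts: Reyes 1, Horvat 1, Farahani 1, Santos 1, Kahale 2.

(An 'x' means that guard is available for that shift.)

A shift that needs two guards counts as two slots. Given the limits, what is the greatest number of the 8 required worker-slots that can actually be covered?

6

Total capacity across all guards is 1+1+1+1+2 = 6, and 8 slots are needed, so at most 6 can be filled.
An assignment achieving 6: Thu afternoon→Reyes, Thu evening→Santos+Kahale, Fri afternoon→Horvat, Fri evening→Farahani, Sat morning→Kahale.
Loads: Reyes 1/1, Horvat 1/1, Farahani 1/1, Santos 1/1, Kahale 2/2.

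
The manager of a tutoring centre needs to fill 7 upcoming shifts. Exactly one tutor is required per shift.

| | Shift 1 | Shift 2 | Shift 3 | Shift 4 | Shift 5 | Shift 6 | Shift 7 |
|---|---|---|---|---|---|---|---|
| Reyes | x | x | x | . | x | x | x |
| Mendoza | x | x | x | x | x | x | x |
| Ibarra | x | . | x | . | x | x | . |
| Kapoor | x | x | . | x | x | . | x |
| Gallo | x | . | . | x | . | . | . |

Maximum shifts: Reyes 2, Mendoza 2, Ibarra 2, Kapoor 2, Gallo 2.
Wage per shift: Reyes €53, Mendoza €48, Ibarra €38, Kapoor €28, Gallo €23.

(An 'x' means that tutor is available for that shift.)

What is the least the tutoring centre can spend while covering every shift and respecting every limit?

Picking the cheapest available tutor for each shift independently would cost €206, but that ignores the shift limits.
An optimal schedule: Shift 1→Gallo, Shift 2→Kapoor, Shift 3→Ibarra, Shift 4→Gallo, Shift 5→Mendoza, Shift 6→Ibarra, Shift 7→Kapoor.
Total: 23 + 28 + 38 + 23 + 48 + 38 + 28 = €226.

€226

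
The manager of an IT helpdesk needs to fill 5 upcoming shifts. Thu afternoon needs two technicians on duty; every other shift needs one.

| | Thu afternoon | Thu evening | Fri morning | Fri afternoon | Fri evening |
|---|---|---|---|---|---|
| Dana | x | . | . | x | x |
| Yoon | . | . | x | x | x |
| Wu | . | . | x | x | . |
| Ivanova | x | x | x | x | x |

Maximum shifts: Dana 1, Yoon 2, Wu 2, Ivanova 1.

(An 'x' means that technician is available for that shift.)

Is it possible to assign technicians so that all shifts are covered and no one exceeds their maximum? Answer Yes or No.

Total capacity is 6 and 6 slots are needed, so capacity alone doesn't rule it out.
Shifts {Thu afternoon, Thu evening} need 3 worker-slots in total, but the technicians available for any of those shifts (Dana and Ivanova) can supply at most 2 among them. So no valid schedule exists.

No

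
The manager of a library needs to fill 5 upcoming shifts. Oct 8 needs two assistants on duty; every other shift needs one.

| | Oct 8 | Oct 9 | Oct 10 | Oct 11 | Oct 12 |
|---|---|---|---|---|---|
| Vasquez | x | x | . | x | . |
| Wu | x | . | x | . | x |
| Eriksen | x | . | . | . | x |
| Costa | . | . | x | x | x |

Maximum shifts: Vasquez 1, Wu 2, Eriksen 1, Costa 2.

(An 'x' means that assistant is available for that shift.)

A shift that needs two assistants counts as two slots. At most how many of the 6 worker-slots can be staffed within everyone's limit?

6

Total capacity across all assistants is 1+2+1+2 = 6, and 6 slots are needed, so at most 6 can be filled.
An assignment achieving 6: Oct 8→Wu+Eriksen, Oct 9→Vasquez, Oct 10→Wu, Oct 11→Costa, Oct 12→Costa.
Loads: Vasquez 1/1, Wu 2/2, Eriksen 1/1, Costa 2/2.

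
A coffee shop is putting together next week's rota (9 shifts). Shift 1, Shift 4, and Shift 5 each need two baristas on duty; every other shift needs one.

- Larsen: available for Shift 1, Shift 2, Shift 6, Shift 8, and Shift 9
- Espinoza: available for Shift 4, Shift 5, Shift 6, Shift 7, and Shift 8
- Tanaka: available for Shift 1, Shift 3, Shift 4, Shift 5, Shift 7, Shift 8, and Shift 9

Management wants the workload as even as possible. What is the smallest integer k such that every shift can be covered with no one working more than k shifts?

4

With 3 baristas and 12 worker-slots to fill, someone must work at least ⌈12/3⌉ = 4 shifts, so k ≥ 4.
k = 4 works: Shift 1→Larsen+Tanaka, Shift 2→Larsen, Shift 3→Tanaka, Shift 4→Espinoza+Tanaka, Shift 5→Espinoza+Tanaka, Shift 6→Larsen, Shift 7→Espinoza, Shift 8→Espinoza, Shift 9→Larsen.
Loads: Larsen 4, Espinoza 4, Tanaka 4 — all ≤ 4.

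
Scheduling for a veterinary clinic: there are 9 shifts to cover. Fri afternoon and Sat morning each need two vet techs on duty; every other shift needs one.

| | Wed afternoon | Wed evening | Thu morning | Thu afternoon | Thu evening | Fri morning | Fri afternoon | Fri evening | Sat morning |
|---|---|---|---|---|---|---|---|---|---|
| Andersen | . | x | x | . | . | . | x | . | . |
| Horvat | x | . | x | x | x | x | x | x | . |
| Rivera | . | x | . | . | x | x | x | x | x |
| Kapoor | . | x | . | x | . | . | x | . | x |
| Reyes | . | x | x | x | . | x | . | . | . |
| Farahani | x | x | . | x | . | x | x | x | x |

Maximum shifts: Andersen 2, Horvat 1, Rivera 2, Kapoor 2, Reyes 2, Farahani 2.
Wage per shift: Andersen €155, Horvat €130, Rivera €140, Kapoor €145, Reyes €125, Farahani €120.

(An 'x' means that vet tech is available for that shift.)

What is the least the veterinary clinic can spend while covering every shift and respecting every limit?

Picking the cheapest available vet tech for each shift independently would cost €1365, but that ignores the shift limits.
An optimal schedule: Wed afternoon→Horvat, Wed evening→Reyes, Thu morning→Andersen, Thu afternoon→Kapoor, Thu evening→Rivera, Fri morning→Reyes, Fri afternoon→Andersen+Farahani, Fri evening→Rivera, Sat morning→Kapoor+Farahani.
Total: 130 + 125 + 155 + 145 + 140 + 125 + 155 + 120 + 140 + 145 + 120 = €1500.

€1500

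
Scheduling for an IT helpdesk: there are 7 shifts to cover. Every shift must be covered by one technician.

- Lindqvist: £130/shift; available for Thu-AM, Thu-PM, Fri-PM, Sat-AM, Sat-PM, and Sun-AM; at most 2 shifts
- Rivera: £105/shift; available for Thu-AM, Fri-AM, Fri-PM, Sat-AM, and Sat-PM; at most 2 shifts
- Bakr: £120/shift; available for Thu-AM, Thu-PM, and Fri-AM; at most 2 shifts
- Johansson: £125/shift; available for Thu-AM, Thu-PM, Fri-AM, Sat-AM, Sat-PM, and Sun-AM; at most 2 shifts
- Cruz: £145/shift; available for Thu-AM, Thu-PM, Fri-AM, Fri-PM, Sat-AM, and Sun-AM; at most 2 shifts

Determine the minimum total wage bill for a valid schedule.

Picking the cheapest available technician for each shift independently would cost £770, but that ignores the shift limits.
An optimal schedule: Thu-AM→Lindqvist, Thu-PM→Bakr, Fri-AM→Bakr, Fri-PM→Rivera, Sat-AM→Johansson, Sat-PM→Rivera, Sun-AM→Johansson.
Total: 130 + 120 + 120 + 105 + 125 + 105 + 125 = £830.

£830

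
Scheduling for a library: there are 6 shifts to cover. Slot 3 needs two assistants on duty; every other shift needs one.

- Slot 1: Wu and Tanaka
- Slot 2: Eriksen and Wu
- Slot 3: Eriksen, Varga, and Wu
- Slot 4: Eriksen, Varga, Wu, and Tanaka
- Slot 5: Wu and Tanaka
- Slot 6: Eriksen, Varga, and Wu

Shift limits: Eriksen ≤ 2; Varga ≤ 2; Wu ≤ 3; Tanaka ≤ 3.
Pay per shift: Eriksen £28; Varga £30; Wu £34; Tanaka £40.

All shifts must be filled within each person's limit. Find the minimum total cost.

Picking the cheapest available assistant for each shift independently would cost £210, but that ignores the shift limits.
An optimal schedule: Slot 1→Wu, Slot 2→Eriksen, Slot 3→Eriksen+Varga, Slot 4→Wu, Slot 5→Wu, Slot 6→Varga.
Total: 34 + 28 + 28 + 30 + 34 + 34 + 30 = £218.

£218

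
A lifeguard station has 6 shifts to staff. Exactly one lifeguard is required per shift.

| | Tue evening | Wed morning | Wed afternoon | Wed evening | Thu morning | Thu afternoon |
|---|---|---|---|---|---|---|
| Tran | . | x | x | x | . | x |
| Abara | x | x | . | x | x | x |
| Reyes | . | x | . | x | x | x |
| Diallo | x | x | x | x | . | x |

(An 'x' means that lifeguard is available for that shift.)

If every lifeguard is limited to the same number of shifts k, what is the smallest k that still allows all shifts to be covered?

With 4 lifeguards and 6 worker-slots to fill, someone must work at least ⌈6/4⌉ = 2 shifts, so k ≥ 2.
k = 2 works: Tue evening→Abara, Wed morning→Tran, Wed afternoon→Tran, Wed evening→Reyes, Thu morning→Abara, Thu afternoon→Reyes.
Loads: Tran 2, Abara 2, Reyes 2, Diallo 0 — all ≤ 2.

2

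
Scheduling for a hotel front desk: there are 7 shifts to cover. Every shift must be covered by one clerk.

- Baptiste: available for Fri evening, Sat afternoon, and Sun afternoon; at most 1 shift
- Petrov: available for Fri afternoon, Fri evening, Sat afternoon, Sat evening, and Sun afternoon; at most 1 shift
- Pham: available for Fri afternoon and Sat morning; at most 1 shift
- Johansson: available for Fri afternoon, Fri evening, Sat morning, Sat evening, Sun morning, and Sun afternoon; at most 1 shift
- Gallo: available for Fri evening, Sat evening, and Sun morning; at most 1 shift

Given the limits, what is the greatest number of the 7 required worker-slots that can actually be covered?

5

Total capacity across all clerks is 1+1+1+1+1 = 5, and 7 slots are needed, so at most 5 can be filled.
An assignment achieving 5: Fri afternoon→Petrov, Sat morning→Pham, Sat afternoon→Baptiste, Sat evening→Gallo, Sun morning→Johansson.
Loads: Baptiste 1/1, Petrov 1/1, Pham 1/1, Johansson 1/1, Gallo 1/1.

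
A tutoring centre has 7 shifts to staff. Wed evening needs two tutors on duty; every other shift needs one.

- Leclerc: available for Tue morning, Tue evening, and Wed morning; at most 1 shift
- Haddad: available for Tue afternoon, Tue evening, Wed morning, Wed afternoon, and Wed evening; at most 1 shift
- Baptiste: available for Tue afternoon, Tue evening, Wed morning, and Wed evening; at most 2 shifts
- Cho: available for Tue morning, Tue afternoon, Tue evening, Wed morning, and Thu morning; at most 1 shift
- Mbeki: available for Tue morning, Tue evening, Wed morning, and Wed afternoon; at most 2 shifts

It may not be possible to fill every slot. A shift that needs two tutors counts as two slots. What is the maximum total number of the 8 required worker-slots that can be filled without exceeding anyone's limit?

Total capacity across all tutors is 1+1+2+1+2 = 7, and 8 slots are needed, so at most 7 can be filled.
An assignment achieving 7: Tue morning→Leclerc, Tue afternoon→Baptiste, Tue evening→Mbeki, Wed morning→Mbeki, Wed afternoon→Haddad, Wed evening→Baptiste, Thu morning→Cho.
Loads: Leclerc 1/1, Haddad 1/1, Baptiste 2/2, Cho 1/1, Mbeki 2/2.

7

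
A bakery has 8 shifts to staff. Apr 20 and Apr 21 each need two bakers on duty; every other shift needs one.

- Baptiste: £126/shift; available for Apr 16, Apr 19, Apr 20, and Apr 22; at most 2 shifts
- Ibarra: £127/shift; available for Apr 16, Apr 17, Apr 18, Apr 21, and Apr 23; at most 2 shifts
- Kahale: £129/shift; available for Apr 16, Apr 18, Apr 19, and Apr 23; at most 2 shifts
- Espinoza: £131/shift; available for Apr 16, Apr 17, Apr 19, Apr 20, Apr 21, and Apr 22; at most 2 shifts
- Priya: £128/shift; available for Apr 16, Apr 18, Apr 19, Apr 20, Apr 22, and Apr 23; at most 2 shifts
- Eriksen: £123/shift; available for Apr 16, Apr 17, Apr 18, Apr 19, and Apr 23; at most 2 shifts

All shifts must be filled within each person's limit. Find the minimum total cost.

Apr 21 can only be covered by Ibarra and Espinoza, so that assignment is forced.
Picking the cheapest available baker for each shift independently would cost £1253, but that ignores the shift limits.
An optimal schedule: Apr 16→Kahale, Apr 17→Eriksen, Apr 18→Eriksen, Apr 19→Priya, Apr 20→Baptiste+Priya, Apr 21→Ibarra+Espinoza, Apr 22→Baptiste, Apr 23→Ibarra.
Total: 129 + 123 + 123 + 128 + 126 + 128 + 127 + 131 + 126 + 127 = £1268.

£1268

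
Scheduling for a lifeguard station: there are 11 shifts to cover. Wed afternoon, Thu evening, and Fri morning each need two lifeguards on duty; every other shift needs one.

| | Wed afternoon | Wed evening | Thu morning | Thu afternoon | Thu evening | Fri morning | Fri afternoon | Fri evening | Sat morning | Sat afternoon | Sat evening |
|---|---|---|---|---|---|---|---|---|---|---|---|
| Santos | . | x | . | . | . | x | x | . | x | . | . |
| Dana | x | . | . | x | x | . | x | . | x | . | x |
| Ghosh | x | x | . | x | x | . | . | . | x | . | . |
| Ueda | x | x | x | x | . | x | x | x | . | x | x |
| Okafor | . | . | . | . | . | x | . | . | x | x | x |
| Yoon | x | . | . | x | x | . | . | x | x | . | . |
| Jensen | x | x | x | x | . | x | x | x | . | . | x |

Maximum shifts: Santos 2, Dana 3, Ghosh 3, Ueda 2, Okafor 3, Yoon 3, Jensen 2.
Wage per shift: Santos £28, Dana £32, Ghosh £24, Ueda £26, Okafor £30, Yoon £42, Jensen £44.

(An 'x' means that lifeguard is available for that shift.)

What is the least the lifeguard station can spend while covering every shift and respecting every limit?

Picking the cheapest available lifeguard for each shift independently would cost £362, but that ignores the shift limits.
An optimal schedule: Wed afternoon→Ghosh+Dana, Wed evening→Ghosh, Thu morning→Ueda, Thu afternoon→Dana, Thu evening→Ghosh+Dana, Fri morning→Santos+Okafor, Fri afternoon→Santos, Fri evening→Yoon, Sat morning→Okafor, Sat afternoon→Ueda, Sat evening→Okafor.
Total: 24 + 32 + 24 + 26 + 32 + 24 + 32 + 28 + 30 + 28 + 42 + 30 + 26 + 30 = £408.

£408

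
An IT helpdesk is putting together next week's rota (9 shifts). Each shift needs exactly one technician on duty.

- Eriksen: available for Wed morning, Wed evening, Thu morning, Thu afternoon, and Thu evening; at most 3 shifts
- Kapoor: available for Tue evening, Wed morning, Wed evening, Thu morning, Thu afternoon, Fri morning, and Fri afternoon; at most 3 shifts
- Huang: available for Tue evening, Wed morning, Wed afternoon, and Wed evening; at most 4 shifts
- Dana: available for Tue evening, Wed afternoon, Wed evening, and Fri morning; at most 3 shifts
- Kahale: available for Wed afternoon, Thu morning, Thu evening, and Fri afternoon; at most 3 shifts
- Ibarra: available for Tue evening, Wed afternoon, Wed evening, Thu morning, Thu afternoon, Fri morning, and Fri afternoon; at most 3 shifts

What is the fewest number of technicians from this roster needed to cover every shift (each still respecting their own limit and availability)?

3

9 slots to fill and no one can take more than 4, so at least ⌈9/4⌉ = 3 technicians are needed.
Eriksen, Kapoor, and Huang alone can cover everything: Tue evening→Kapoor, Wed morning→Huang, Wed afternoon→Huang, Wed evening→Huang, Thu morning→Eriksen, Thu afternoon→Eriksen, Thu evening→Eriksen, Fri morning→Kapoor, Fri afternoon→Kapoor.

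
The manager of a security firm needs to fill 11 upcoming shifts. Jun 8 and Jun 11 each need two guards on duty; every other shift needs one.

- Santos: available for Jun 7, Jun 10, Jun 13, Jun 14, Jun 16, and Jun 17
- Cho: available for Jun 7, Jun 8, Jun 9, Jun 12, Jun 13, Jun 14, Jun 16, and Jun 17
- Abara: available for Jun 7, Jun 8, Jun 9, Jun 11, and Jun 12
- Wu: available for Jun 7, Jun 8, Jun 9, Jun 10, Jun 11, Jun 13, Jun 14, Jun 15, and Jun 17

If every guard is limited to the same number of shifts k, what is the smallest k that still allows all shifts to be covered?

4

With 4 guards and 13 worker-slots to fill, someone must work at least ⌈13/4⌉ = 4 shifts, so k ≥ 4.
k = 4 works: Jun 7→Abara, Jun 8→Cho+Abara, Jun 9→Cho, Jun 10→Santos, Jun 11→Abara+Wu, Jun 12→Cho, Jun 13→Santos, Jun 14→Santos, Jun 15→Wu, Jun 16→Santos, Jun 17→Cho.
Loads: Santos 4, Cho 4, Abara 3, Wu 2 — all ≤ 4.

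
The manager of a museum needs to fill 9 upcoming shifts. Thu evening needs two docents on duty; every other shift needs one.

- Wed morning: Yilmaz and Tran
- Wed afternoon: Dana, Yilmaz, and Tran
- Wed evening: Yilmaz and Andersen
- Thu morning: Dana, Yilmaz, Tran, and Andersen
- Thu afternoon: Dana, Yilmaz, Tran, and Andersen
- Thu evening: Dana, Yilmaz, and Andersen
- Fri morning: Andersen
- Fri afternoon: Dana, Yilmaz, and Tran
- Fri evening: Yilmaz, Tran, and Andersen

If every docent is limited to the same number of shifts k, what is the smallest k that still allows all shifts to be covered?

3

With 4 docents and 10 worker-slots to fill, someone must work at least ⌈10/4⌉ = 3 shifts, so k ≥ 3.
k = 3 works: Wed morning→Yilmaz, Wed afternoon→Dana, Wed evening→Yilmaz, Thu morning→Tran, Thu afternoon→Tran, Thu evening→Dana+Yilmaz, Fri morning→Andersen, Fri afternoon→Dana, Fri evening→Tran.
Loads: Dana 3, Yilmaz 3, Tran 3, Andersen 1 — all ≤ 3.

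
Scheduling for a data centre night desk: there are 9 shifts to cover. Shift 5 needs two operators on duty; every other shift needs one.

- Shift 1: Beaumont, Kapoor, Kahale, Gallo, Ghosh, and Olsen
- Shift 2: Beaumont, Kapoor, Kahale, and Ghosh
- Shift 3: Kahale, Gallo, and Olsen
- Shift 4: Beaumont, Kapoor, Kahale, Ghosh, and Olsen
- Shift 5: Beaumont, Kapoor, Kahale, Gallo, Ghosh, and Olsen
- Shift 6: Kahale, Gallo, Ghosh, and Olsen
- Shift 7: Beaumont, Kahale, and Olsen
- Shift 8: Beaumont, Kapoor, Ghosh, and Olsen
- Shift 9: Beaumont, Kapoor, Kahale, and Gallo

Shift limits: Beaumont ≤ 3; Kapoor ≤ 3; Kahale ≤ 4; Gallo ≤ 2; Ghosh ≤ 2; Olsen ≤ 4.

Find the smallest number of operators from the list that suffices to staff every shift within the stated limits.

3

10 slots to fill and no one can take more than 4, so at least ⌈10/4⌉ = 3 operators are needed.
Beaumont, Kapoor, and Kahale alone can cover everything: Shift 1→Beaumont, Shift 2→Kapoor, Shift 3→Kahale, Shift 4→Kapoor, Shift 5→Kapoor+Kahale, Shift 6→Kahale, Shift 7→Beaumont, Shift 8→Beaumont, Shift 9→Kahale.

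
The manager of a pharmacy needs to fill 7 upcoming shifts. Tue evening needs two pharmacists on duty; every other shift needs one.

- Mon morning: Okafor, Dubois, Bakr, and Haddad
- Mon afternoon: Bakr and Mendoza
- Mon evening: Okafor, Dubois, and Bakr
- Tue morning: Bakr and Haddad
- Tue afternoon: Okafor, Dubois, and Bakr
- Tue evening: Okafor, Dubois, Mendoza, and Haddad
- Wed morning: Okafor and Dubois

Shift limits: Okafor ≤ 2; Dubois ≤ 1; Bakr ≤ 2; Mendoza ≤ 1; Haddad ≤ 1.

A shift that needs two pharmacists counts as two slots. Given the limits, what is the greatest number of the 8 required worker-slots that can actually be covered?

Total capacity across all pharmacists is 2+1+2+1+1 = 7, and 8 slots are needed, so at most 7 can be filled.
An assignment achieving 7: Mon morning→Haddad, Mon afternoon→Bakr, Mon evening→Okafor, Tue morning→Bakr, Tue afternoon→Dubois, Tue evening→Mendoza, Wed morning→Okafor.
Loads: Okafor 2/2, Dubois 1/1, Bakr 2/2, Mendoza 1/1, Haddad 1/1.

7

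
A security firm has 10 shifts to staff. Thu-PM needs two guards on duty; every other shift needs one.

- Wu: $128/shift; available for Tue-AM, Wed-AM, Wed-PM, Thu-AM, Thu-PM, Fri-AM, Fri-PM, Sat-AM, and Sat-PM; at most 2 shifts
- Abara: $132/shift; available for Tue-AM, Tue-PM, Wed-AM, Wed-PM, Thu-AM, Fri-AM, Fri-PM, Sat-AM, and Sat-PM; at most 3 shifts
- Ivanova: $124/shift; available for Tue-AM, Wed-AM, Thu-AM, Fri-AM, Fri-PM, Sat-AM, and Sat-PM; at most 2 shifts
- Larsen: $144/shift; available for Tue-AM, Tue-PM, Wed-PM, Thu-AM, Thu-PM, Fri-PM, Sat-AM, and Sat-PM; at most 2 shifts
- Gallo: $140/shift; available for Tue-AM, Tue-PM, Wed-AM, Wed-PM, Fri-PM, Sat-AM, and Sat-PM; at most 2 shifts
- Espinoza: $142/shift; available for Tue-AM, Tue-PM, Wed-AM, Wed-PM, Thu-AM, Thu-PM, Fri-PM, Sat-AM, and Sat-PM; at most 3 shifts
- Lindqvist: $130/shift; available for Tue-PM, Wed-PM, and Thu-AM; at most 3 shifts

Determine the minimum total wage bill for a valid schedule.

Picking the cheapest available guard for each shift independently would cost $1396, but that ignores the shift limits.
An optimal schedule: Tue-AM→Wu, Tue-PM→Lindqvist, Wed-AM→Ivanova, Wed-PM→Lindqvist, Thu-AM→Lindqvist, Thu-PM→Wu+Espinoza, Fri-AM→Ivanova, Fri-PM→Abara, Sat-AM→Abara, Sat-PM→Abara.
Total: 128 + 130 + 124 + 130 + 130 + 128 + 142 + 124 + 132 + 132 + 132 = $1432.

$1432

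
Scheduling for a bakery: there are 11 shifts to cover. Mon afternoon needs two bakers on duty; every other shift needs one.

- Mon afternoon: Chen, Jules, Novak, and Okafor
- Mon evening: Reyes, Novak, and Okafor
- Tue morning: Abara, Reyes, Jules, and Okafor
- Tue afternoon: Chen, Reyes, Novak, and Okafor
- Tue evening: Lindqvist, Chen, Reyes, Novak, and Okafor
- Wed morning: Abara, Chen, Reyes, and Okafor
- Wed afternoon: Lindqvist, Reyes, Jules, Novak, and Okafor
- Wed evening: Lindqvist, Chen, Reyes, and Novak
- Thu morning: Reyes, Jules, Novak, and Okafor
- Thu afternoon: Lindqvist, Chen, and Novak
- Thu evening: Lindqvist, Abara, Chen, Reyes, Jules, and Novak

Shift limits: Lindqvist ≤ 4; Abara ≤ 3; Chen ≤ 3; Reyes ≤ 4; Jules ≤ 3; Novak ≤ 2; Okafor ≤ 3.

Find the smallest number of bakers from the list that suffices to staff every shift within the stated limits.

12 slots to fill and no one can take more than 4, so at least ⌈12/4⌉ = 3 bakers are needed.
Any 3 bakers together have capacity at most 4+4+3 = 11 < 12 slots, so 3 can never suffice.
Lindqvist, Abara, Chen, and Okafor alone can cover everything: Mon afternoon→Chen+Okafor, Mon evening→Okafor, Tue morning→Abara, Tue afternoon→Chen, Tue evening→Lindqvist, Wed morning→Abara, Wed afternoon→Lindqvist, Wed evening→Lindqvist, Thu morning→Okafor, Thu afternoon→Lindqvist, Thu evening→Abara.

4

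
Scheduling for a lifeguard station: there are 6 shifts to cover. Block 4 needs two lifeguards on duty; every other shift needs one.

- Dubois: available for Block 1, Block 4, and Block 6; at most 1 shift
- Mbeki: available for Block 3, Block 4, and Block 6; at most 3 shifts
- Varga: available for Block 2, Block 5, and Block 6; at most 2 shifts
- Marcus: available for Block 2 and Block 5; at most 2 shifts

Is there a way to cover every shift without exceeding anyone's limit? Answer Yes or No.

No

Total capacity is 8 and 7 slots are needed, so capacity alone doesn't rule it out.
Shifts {Block 1, Block 4} need 3 worker-slots in total, but the lifeguards available for any of those shifts (Dubois and Mbeki) can supply at most 2 among them. So no valid schedule exists.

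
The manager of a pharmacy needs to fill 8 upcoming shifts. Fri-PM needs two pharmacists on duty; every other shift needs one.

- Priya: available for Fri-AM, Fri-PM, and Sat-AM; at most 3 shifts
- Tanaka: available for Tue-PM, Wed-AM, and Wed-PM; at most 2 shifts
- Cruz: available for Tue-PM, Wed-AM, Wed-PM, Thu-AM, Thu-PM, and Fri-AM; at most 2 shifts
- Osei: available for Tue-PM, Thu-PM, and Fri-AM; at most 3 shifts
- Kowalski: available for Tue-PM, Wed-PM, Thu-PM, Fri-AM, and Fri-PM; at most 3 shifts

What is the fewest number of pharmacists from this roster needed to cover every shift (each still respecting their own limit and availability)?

9 slots to fill and no one can take more than 3, so at least ⌈9/3⌉ = 3 pharmacists are needed.
No set of 3 pharmacists can cover every shift (each such set leaves at least one shift with no one available or exceeds a cap).
Priya, Tanaka, Cruz, and Kowalski alone can cover everything: Tue-PM→Tanaka, Wed-AM→Tanaka, Wed-PM→Kowalski, Thu-AM→Cruz, Thu-PM→Cruz, Fri-AM→Priya, Fri-PM→Priya+Kowalski, Sat-AM→Priya.

4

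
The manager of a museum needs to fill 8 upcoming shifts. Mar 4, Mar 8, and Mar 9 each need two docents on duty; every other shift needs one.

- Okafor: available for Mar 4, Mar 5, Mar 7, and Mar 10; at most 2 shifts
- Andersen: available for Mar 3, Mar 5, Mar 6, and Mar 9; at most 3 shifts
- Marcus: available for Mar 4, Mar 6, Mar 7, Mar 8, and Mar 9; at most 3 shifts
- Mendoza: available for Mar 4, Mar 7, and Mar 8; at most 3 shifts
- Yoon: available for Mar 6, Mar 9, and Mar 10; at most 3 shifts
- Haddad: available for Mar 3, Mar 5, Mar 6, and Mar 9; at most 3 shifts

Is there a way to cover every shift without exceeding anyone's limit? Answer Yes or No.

Mar 8 can only be covered by Marcus and Mendoza, so that assignment is forced.
One valid schedule: Mar 3→Andersen, Mar 4→Okafor+Marcus, Mar 5→Andersen, Mar 6→Andersen, Mar 7→Marcus, Mar 8→Marcus+Mendoza, Mar 9→Yoon+Haddad, Mar 10→Okafor.
Loads: Okafor 2/2, Andersen 3/3, Marcus 3/3, Mendoza 1/3, Yoon 1/3, Haddad 1/3 — all within limits.

Yes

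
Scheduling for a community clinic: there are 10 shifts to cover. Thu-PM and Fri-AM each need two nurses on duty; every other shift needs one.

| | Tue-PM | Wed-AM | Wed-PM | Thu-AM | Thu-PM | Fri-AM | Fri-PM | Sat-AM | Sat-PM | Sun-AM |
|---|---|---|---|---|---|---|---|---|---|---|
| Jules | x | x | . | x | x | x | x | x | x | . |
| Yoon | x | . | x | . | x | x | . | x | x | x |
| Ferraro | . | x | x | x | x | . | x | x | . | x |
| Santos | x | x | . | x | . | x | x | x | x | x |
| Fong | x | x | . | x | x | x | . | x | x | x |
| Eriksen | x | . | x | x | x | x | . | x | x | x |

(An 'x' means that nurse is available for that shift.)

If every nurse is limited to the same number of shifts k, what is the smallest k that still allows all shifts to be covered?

2

With 6 nurses and 12 worker-slots to fill, someone must work at least ⌈12/6⌉ = 2 shifts, so k ≥ 2.
k = 2 works: Tue-PM→Yoon, Wed-AM→Jules, Wed-PM→Yoon, Thu-AM→Ferraro, Thu-PM→Fong+Eriksen, Fri-AM→Fong+Eriksen, Fri-PM→Jules, Sat-AM→Santos, Sat-PM→Santos, Sun-AM→Ferraro.
Loads: Jules 2, Yoon 2, Ferraro 2, Santos 2, Fong 2, Eriksen 2 — all ≤ 2.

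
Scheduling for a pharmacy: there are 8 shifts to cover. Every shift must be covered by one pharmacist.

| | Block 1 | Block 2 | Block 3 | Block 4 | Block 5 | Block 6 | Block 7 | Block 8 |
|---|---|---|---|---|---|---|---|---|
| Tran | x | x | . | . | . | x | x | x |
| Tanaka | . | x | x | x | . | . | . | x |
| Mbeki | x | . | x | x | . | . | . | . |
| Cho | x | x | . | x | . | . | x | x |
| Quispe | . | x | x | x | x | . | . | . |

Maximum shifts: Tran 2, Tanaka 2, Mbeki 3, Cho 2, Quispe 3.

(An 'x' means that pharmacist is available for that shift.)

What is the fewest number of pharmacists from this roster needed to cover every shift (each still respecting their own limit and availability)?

4

8 slots to fill and no one can take more than 3, so at least ⌈8/3⌉ = 3 pharmacists are needed.
No set of 3 pharmacists can cover every shift (each such set leaves at least one shift with no one available or exceeds a cap).
Tran, Tanaka, Mbeki, and Quispe alone can cover everything: Block 1→Mbeki, Block 2→Tanaka, Block 3→Mbeki, Block 4→Mbeki, Block 5→Quispe, Block 6→Tran, Block 7→Tran, Block 8→Tanaka.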